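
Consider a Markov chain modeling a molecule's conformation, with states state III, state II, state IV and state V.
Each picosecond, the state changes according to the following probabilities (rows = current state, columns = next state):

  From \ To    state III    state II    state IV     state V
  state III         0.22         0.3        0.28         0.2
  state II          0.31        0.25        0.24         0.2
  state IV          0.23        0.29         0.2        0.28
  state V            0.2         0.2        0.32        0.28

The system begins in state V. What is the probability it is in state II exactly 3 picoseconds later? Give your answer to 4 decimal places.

0.2597

Propagate the distribution vector 3 picoseconds from state V.
After 0 picoseconds: (0.0000, 0.0000, 0.0000, 1.0000)
After 1 picosecond: (0.2000, 0.2000, 0.3200, 0.2800)
After 2 picoseconds: (0.2356, 0.2588, 0.2576, 0.2480)
After 3 picoseconds: (0.2409, 0.2597, 0.2590, 0.2404)
P(in state II after 3 picoseconds) = 0.2597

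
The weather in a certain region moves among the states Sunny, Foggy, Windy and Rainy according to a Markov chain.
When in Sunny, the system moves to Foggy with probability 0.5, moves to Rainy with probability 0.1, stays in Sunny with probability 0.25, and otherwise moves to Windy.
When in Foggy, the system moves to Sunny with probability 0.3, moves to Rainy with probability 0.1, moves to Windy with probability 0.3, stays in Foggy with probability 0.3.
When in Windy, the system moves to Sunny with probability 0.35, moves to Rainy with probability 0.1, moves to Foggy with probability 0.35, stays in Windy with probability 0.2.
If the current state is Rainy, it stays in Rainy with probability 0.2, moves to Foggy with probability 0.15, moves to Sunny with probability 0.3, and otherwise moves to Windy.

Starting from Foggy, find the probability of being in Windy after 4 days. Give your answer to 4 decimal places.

0.2373

Propagate the distribution vector 4 days from Foggy.
After 0 days: (0.0000, 1.0000, 0.0000, 0.0000)
After 1 day: (0.3000, 0.3000, 0.3000, 0.1000)
After 2 days: (0.3000, 0.3600, 0.2300, 0.1100)
After 3 days: (0.2965, 0.3550, 0.2375, 0.1110)
After 4 days: (0.2971, 0.3545, 0.2373, 0.1111)
P(in Windy after 4 days) = 0.2373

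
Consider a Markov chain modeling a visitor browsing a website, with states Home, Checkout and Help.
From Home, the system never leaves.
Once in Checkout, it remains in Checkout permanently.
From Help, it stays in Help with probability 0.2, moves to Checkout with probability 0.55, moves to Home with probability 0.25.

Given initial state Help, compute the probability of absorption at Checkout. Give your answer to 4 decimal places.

0.6875

Let h(s) be the probability of absorption at Checkout starting from transient state s. Then h(Checkout) = 1 and h(Home) = 0. By first-step analysis:
h(Help) = 0.25·0 + 0.55·1 + 0.2·h(Help)
Solving: h(Help) = 0.6875.
Starting from Help, the probability is 0.6875.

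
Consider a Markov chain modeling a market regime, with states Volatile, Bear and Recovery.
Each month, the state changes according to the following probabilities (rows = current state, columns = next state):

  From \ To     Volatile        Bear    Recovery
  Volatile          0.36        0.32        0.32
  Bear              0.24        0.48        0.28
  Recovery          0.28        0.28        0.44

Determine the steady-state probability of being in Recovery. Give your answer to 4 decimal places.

0.3471

Let the stationary distribution be π with π = πP and π_1 + π_2 + π_3 = 1.
π_1 = 0.36·π_1 + 0.24·π_2 + 0.28·π_3
π_2 = 0.32·π_1 + 0.48·π_2 + 0.28·π_3
Solving with the normalization constraint gives π = (0.2885, 0.3644, 0.3471).
So the stationary probability of Recovery is 0.3471.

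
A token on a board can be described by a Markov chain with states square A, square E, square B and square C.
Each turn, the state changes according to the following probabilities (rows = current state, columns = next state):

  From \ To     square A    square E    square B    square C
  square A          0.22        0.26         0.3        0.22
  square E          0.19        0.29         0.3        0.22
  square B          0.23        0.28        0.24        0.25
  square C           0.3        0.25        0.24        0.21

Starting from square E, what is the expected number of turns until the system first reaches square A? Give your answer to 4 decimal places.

Let t(s) be the expected number of turns to first reach square A from state s, with t(square A) = 0. Conditioning on the first turn:
t(square E) = 1 + 0.29·t(square E) + 0.3·t(square B) + 0.22·t(square C)
t(square B) = 1 + 0.28·t(square E) + 0.24·t(square B) + 0.25·t(square C)
t(square C) = 1 + 0.25·t(square E) + 0.24·t(square B) + 0.21·t(square C)
Solving: t(square E) = 4.4316, t(square B) = 4.2510, t(square C) = 3.9597.
Expected turns from square E to square A: 4.4316.

4.4316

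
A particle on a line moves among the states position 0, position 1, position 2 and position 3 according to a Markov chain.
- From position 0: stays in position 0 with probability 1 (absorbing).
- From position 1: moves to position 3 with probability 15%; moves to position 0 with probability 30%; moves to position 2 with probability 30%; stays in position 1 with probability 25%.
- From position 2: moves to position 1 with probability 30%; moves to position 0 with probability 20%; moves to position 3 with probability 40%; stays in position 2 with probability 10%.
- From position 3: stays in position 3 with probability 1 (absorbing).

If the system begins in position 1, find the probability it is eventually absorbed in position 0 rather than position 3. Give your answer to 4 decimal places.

0.5641

Let h(s) be the probability of absorption at position 0 starting from transient state s. Then h(position 0) = 1 and h(position 3) = 0. By first-step analysis:
h(position 1) = 0.3·1 + 0.25·h(position 1) + 0.3·h(position 2) + 0.15·0
h(position 2) = 0.2·1 + 0.3·h(position 1) + 0.1·h(position 2) + 0.4·0
Solving: h(position 1) = 0.5641, h(position 2) = 0.4103.
Starting from position 1, the probability is 0.5641.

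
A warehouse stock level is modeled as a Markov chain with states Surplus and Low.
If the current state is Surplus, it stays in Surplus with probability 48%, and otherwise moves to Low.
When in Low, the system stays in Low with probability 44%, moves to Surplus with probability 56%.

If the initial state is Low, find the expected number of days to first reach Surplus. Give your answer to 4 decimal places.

1.7857

Let t(s) be the expected number of days to first reach Surplus from state s, with t(Surplus) = 0. Conditioning on the first day:
t(Low) = 1 + 0.44·t(Low)
Solving: t(Low) = 1.7857.
Expected days from Low to Surplus: 1.7857.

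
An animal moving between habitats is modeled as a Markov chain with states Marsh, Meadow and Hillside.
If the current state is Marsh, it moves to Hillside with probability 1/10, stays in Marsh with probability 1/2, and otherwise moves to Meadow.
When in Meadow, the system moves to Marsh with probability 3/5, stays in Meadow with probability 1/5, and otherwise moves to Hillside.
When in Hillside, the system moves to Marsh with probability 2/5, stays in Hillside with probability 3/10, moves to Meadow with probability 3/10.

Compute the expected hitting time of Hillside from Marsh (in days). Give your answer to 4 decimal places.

7.5000

Let t(s) be the expected number of days to first reach Hillside from state s, with t(Hillside) = 0. Conditioning on the first day:
t(Marsh) = 1 + 0.5·t(Marsh) + 0.4·t(Meadow)
t(Meadow) = 1 + 0.6·t(Marsh) + 0.2·t(Meadow)
Solving: t(Marsh) = 7.5000, t(Meadow) = 6.8750.
Expected days from Marsh to Hillside: 7.5000.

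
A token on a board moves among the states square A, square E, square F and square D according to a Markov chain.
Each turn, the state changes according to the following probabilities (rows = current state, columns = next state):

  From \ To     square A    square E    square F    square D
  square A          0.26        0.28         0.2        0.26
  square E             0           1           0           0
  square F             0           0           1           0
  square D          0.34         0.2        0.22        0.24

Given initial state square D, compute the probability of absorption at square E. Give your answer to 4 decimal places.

0.5131

Let h(s) be the probability of absorption at square E starting from transient state s. Then h(square E) = 1 and h(square F) = 0. By first-step analysis:
h(square A) = 0.26·h(square A) + 0.28·1 + 0.2·0 + 0.26·h(square D)
h(square D) = 0.34·h(square A) + 0.2·1 + 0.22·0 + 0.24·h(square D)
Solving: h(square A) = 0.5586, h(square D) = 0.5131.
Starting from square D, the probability is 0.5131.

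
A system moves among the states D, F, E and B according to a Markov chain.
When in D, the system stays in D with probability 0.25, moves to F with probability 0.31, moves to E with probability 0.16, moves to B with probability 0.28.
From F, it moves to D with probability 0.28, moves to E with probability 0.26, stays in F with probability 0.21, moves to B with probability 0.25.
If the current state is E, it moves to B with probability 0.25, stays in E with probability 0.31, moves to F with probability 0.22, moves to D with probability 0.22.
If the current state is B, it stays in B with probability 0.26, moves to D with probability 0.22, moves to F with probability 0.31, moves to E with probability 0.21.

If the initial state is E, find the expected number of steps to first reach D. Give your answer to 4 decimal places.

4.2659

Let t(s) be the expected number of steps to first reach D from state s, with t(D) = 0. Conditioning on the first step:
t(F) = 1 + 0.21·t(F) + 0.26·t(E) + 0.25·t(B)
t(E) = 1 + 0.22·t(F) + 0.31·t(E) + 0.25·t(B)
t(B) = 1 + 0.31·t(F) + 0.21·t(E) + 0.26·t(B)
Solving: t(F) = 4.0124, t(E) = 4.2659, t(B) = 4.2428.
Expected steps from E to D: 4.2659.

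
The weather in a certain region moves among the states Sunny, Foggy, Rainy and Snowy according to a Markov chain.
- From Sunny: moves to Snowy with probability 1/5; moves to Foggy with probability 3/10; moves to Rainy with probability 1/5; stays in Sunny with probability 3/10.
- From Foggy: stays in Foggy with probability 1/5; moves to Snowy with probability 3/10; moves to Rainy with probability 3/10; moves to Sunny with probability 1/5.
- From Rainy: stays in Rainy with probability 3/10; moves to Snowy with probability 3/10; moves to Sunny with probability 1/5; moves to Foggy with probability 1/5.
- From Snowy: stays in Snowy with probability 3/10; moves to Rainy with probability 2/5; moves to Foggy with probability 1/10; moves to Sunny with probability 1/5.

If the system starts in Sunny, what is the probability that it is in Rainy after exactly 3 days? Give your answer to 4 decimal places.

0.3040

Propagate the distribution vector 3 days from Sunny.
After 0 days: (1.0000, 0.0000, 0.0000, 0.0000)
After 1 day: (0.3000, 0.3000, 0.2000, 0.2000)
After 2 days: (0.2300, 0.2100, 0.2900, 0.2700)
After 3 days: (0.2230, 0.1960, 0.3040, 0.2770)
P(in Rainy after 3 days) = 0.3040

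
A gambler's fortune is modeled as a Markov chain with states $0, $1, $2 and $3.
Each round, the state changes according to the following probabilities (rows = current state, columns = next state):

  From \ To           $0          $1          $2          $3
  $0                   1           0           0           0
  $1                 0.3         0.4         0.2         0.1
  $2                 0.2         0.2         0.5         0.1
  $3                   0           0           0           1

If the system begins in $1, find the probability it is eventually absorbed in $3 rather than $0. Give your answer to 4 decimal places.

0.2692

Let h(s) be the probability of absorption at $3 starting from transient state s. Then h($3) = 1 and h($0) = 0. By first-step analysis:
h($1) = 0.3·0 + 0.4·h($1) + 0.2·h($2) + 0.1·1
h($2) = 0.2·0 + 0.2·h($1) + 0.5·h($2) + 0.1·1
Solving: h($1) = 0.2692, h($2) = 0.3077.
Starting from $1, the probability is 0.2692.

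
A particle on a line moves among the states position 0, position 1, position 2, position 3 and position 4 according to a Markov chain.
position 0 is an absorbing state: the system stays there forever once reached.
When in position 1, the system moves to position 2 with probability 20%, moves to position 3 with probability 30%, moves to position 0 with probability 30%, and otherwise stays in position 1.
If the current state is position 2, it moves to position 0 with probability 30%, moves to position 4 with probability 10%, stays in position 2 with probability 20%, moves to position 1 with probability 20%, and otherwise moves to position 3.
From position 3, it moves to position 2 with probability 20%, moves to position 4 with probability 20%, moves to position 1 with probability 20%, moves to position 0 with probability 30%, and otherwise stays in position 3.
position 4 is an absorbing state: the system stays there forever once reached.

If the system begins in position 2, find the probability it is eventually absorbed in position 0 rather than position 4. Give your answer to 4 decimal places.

Let h(s) be the probability of absorption at position 0 starting from transient state s. Then h(position 0) = 1 and h(position 4) = 0. By first-step analysis:
h(position 1) = 0.3·1 + 0.2·h(position 1) + 0.2·h(position 2) + 0.3·h(position 3)
h(position 2) = 0.3·1 + 0.2·h(position 1) + 0.2·h(position 2) + 0.2·h(position 3) + 0.1·0
h(position 3) = 0.3·1 + 0.2·h(position 1) + 0.2·h(position 2) + 0.1·h(position 3) + 0.2·0
Solving: h(position 1) = 0.8182, h(position 2) = 0.7500, h(position 3) = 0.6818.
Starting from position 2, the probability is 0.7500.

0.7500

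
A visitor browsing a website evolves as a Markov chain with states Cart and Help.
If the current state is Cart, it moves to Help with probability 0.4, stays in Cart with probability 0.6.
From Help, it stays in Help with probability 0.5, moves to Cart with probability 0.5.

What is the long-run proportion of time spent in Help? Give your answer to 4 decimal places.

0.4444

Let the stationary distribution be π with π = πP and π_1 + π_2 = 1.
π_1 = 0.6·π_1 + 0.5·π_2
Solving with the normalization constraint gives π = (0.5556, 0.4444).
So the stationary probability of Help is 0.4444.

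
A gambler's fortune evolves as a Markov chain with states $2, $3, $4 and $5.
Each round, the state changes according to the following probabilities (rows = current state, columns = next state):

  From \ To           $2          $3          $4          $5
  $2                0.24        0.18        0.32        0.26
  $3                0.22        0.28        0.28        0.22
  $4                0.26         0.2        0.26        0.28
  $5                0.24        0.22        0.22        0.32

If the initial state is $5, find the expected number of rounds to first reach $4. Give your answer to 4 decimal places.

Let t(s) be the expected number of rounds to first reach $4 from state s, with t($4) = 0. Conditioning on the first round:
t($2) = 1 + 0.24·t($2) + 0.18·t($3) + 0.26·t($5)
t($3) = 1 + 0.22·t($2) + 0.28·t($3) + 0.22·t($5)
t($5) = 1 + 0.24·t($2) + 0.22·t($3) + 0.32·t($5)
Solving: t($2) = 3.5117, t($3) = 3.6509, t($5) = 3.8912.
Expected rounds from $5 to $4: 3.8912.

3.8912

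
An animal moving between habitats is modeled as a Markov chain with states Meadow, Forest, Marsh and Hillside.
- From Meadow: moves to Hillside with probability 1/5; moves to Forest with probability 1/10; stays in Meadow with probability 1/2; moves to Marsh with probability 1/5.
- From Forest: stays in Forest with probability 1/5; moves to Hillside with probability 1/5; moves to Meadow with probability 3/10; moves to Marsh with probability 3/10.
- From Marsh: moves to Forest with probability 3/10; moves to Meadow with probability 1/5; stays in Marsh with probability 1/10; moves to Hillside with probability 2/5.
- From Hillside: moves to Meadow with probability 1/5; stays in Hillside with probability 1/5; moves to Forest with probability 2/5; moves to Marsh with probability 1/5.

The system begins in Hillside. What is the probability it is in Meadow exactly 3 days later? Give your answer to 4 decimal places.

0.3140

Propagate the distribution vector 3 days from Hillside.
After 0 days: (0.0000, 0.0000, 0.0000, 1.0000)
After 1 day: (0.2000, 0.4000, 0.2000, 0.2000)
After 2 days: (0.3000, 0.2400, 0.2200, 0.2400)
After 3 days: (0.3140, 0.2400, 0.2020, 0.2440)
P(in Meadow after 3 days) = 0.3140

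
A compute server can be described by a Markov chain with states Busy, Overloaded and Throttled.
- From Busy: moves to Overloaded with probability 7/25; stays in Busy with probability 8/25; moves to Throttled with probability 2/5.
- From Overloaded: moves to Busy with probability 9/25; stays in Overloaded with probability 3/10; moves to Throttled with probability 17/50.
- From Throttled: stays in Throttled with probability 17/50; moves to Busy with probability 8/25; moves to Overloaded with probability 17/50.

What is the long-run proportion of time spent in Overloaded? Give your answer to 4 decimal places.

Let the stationary distribution be π with π = πP and π_1 + π_2 + π_3 = 1.
π_1 = 0.32·π_1 + 0.36·π_2 + 0.32·π_3
π_2 = 0.28·π_1 + 0.3·π_2 + 0.34·π_3
Solving with the normalization constraint gives π = (0.3323, 0.3078, 0.3599).
So the stationary probability of Overloaded is 0.3078.

0.3078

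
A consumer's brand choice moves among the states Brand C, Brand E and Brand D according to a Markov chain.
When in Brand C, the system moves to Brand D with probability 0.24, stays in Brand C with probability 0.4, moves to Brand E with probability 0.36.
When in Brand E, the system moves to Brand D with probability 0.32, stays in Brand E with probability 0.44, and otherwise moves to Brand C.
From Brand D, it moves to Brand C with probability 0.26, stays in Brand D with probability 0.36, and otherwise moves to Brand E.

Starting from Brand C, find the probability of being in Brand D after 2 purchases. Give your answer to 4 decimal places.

Sum over the intermediate state after 1 purchase:
P = P(Brand C→Brand C)·P(Brand C→Brand D) + P(Brand C→Brand E)·P(Brand E→Brand D) + P(Brand C→Brand D)·P(Brand D→Brand D)
  = 0.4×0.24 + 0.36×0.32 + 0.24×0.36
  = 0.0960 + 0.1152 + 0.0864 = 0.2976

0.2976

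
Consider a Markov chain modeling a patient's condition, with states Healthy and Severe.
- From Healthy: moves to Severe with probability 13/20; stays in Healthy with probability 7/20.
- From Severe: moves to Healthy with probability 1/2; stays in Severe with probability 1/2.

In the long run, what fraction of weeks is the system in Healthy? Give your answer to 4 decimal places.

0.4348

Let the stationary distribution be π with π = πP and π_1 + π_2 = 1.
π_1 = 0.35·π_1 + 0.5·π_2
Solving with the normalization constraint gives π = (0.4348, 0.5652).
So the stationary probability of Healthy is 0.4348.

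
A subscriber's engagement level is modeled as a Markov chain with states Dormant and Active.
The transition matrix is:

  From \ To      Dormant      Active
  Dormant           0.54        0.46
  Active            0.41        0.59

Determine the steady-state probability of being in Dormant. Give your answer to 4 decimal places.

0.4713

Let the stationary distribution be π with π = πP and π_1 + π_2 = 1.
π_1 = 0.54·π_1 + 0.41·π_2
Solving with the normalization constraint gives π = (0.4713, 0.5287).
So the stationary probability of Dormant is 0.4713.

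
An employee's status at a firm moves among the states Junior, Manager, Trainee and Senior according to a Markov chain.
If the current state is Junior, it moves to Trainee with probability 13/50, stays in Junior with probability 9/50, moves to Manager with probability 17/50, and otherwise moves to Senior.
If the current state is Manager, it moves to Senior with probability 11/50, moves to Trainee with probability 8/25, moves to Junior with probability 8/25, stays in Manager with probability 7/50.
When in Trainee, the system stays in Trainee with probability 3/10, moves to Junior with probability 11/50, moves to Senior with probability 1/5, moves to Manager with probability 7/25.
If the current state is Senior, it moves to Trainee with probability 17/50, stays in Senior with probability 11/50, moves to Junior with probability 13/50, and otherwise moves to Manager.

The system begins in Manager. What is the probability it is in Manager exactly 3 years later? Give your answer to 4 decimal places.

Propagate the distribution vector 3 years from Manager.
After 0 years: (0.0000, 1.0000, 0.0000, 0.0000)
After 1 year: (0.3200, 0.1400, 0.3200, 0.2200)
After 2 years: (0.2300, 0.2576, 0.2988, 0.2136)
After 3 years: (0.2451, 0.2364, 0.3045, 0.2140)
P(in Manager after 3 years) = 0.2364

0.2364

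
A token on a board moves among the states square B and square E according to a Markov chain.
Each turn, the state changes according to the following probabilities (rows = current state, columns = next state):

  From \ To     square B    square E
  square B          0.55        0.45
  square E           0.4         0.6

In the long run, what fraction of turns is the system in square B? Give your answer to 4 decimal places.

Let the stationary distribution be π with π = πP and π_1 + π_2 = 1.
π_1 = 0.55·π_1 + 0.4·π_2
Solving with the normalization constraint gives π = (0.4706, 0.5294).
So the stationary probability of square B is 0.4706.

0.4706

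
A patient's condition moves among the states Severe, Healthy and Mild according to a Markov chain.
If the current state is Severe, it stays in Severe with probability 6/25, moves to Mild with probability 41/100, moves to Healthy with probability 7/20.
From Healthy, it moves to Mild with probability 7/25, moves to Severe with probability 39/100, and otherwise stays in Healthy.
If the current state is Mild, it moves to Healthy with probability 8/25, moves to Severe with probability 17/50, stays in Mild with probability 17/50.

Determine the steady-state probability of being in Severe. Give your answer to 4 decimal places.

0.3242

Let the stationary distribution be π with π = πP and π_1 + π_2 + π_3 = 1.
π_1 = 0.24·π_1 + 0.39·π_2 + 0.34·π_3
π_2 = 0.35·π_1 + 0.33·π_2 + 0.32·π_3
Solving with the normalization constraint gives π = (0.3242, 0.3331, 0.3427).
So the stationary probability of Severe is 0.3242.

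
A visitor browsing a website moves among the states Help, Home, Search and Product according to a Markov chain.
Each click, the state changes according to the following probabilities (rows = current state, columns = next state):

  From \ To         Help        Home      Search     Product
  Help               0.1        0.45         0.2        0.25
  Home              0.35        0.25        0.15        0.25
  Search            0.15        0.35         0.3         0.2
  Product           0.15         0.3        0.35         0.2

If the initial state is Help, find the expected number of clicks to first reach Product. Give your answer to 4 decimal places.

Let t(s) be the expected number of clicks to first reach Product from state s, with t(Product) = 0. Conditioning on the first click:
t(Help) = 1 + 0.1·t(Help) + 0.45·t(Home) + 0.2·t(Search)
t(Home) = 1 + 0.35·t(Help) + 0.25·t(Home) + 0.15·t(Search)
t(Search) = 1 + 0.15·t(Help) + 0.35·t(Home) + 0.3·t(Search)
Solving: t(Help) = 4.1687, t(Home) = 4.1590, t(Search) = 4.4014.
Expected clicks from Help to Product: 4.1687.

4.1687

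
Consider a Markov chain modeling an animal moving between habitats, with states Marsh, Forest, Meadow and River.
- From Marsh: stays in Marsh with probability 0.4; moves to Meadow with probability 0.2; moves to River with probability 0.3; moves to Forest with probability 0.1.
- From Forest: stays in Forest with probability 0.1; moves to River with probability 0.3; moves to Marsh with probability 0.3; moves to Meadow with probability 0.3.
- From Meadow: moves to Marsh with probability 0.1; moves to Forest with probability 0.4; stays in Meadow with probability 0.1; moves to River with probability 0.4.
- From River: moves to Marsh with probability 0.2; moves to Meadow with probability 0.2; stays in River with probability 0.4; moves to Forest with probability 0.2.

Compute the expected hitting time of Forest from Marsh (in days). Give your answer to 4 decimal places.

Let t(s) be the expected number of days to first reach Forest from state s, with t(Forest) = 0. Conditioning on the first day:
t(Marsh) = 1 + 0.4·t(Marsh) + 0.2·t(Meadow) + 0.3·t(River)
t(Meadow) = 1 + 0.1·t(Marsh) + 0.1·t(Meadow) + 0.4·t(River)
t(River) = 1 + 0.2·t(Marsh) + 0.2·t(Meadow) + 0.4·t(River)
Solving: t(Marsh) = 5.2660, t(Meadow) = 3.7766, t(River) = 4.6809.
Expected days from Marsh to Forest: 5.2660.

5.2660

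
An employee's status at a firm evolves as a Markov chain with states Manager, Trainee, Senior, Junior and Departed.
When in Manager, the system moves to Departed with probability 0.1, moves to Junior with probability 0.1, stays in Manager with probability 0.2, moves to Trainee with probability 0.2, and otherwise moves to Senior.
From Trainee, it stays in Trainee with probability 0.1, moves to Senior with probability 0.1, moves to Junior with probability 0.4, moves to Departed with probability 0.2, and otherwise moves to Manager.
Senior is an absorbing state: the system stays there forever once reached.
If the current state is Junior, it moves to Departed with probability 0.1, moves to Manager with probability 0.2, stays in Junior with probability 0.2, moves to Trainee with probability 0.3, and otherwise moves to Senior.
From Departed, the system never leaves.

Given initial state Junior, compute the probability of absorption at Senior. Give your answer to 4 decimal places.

Let h(s) be the probability of absorption at Senior starting from transient state s. Then h(Senior) = 1 and h(Departed) = 0. By first-step analysis:
h(Manager) = 0.2·h(Manager) + 0.2·h(Trainee) + 0.4·1 + 0.1·h(Junior) + 0.1·0
h(Trainee) = 0.2·h(Manager) + 0.1·h(Trainee) + 0.1·1 + 0.4·h(Junior) + 0.2·0
h(Junior) = 0.2·h(Manager) + 0.3·h(Trainee) + 0.2·1 + 0.2·h(Junior) + 0.1·0
Solving: h(Manager) = 0.7181, h(Trainee) = 0.5539, h(Junior) = 0.6373.
Starting from Junior, the probability is 0.6373.

0.6373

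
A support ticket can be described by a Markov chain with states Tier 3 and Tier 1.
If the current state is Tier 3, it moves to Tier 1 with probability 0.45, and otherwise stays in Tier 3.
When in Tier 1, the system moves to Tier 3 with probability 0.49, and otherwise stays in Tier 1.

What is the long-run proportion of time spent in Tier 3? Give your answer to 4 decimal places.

Let the stationary distribution be π with π = πP and π_1 + π_2 = 1.
π_1 = 0.55·π_1 + 0.49·π_2
Solving with the normalization constraint gives π = (0.5213, 0.4787).
So the stationary probability of Tier 3 is 0.5213.

0.5213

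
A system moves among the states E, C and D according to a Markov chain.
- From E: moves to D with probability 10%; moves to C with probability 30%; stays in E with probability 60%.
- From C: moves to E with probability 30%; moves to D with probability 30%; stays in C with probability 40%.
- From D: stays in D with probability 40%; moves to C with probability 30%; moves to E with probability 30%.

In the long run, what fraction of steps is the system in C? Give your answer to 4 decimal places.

0.3333

Let the stationary distribution be π with π = πP and π_1 + π_2 + π_3 = 1.
π_1 = 0.6·π_1 + 0.3·π_2 + 0.3·π_3
π_2 = 0.3·π_1 + 0.4·π_2 + 0.3·π_3
Solving with the normalization constraint gives π = (0.4286, 0.3333, 0.2381).
So the stationary probability of C is 0.3333.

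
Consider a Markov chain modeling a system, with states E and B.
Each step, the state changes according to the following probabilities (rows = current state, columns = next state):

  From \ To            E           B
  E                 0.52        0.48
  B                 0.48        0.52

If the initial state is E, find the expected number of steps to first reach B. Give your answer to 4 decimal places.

Let t(s) be the expected number of steps to first reach B from state s, with t(B) = 0. Conditioning on the first step:
t(E) = 1 + 0.52·t(E)
Solving: t(E) = 2.0833.
Expected steps from E to B: 2.0833.

2.0833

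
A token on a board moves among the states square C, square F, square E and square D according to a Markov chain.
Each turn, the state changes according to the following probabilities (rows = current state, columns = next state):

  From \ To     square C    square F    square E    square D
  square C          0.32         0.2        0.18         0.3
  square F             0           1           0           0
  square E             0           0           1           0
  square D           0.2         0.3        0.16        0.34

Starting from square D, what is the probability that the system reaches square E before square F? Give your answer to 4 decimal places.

0.3724

Let h(s) be the probability of absorption at square E starting from transient state s. Then h(square E) = 1 and h(square F) = 0. By first-step analysis:
h(square C) = 0.32·h(square C) + 0.2·0 + 0.18·1 + 0.3·h(square D)
h(square D) = 0.2·h(square C) + 0.3·0 + 0.16·1 + 0.34·h(square D)
Solving: h(square C) = 0.4290, h(square D) = 0.3724.
Starting from square D, the probability is 0.3724.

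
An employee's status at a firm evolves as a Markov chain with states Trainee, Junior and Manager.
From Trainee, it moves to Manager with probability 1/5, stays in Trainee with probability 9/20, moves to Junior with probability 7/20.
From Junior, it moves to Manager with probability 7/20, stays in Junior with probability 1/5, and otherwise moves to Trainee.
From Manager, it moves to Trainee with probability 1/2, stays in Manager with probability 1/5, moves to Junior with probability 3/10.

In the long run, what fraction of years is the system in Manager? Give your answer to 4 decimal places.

0.2441

Let the stationary distribution be π with π = πP and π_1 + π_2 + π_3 = 1.
π_1 = 0.45·π_1 + 0.45·π_2 + 0.5·π_3
π_2 = 0.35·π_1 + 0.2·π_2 + 0.3·π_3
Solving with the normalization constraint gives π = (0.4622, 0.2937, 0.2441).
So the stationary probability of Manager is 0.2441.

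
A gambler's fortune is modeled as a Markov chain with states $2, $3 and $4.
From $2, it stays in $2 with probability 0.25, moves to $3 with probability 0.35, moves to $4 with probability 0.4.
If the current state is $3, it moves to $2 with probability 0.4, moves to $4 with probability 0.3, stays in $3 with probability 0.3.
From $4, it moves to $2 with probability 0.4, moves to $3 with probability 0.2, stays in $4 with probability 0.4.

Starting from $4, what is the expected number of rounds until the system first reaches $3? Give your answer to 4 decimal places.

3.9655

Let t(s) be the expected number of rounds to first reach $3 from state s, with t($3) = 0. Conditioning on the first round:
t($2) = 1 + 0.25·t($2) + 0.4·t($4)
t($4) = 1 + 0.4·t($2) + 0.4·t($4)
Solving: t($2) = 3.4483, t($4) = 3.9655.
Expected rounds from $4 to $3: 3.9655.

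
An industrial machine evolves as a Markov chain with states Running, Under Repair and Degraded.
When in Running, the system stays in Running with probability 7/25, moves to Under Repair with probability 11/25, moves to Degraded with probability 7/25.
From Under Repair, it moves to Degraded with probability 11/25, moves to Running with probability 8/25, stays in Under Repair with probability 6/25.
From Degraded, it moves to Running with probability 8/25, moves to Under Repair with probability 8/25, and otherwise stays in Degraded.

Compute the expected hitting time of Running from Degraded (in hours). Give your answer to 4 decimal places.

Let t(s) be the expected number of hours to first reach Running from state s, with t(Running) = 0. Conditioning on the first hour:
t(Under Repair) = 1 + 0.24·t(Under Repair) + 0.44·t(Degraded)
t(Degraded) = 1 + 0.32·t(Under Repair) + 0.36·t(Degraded)
Solving: t(Under Repair) = 3.1250, t(Degraded) = 3.1250.
Expected hours from Degraded to Running: 3.1250.

3.1250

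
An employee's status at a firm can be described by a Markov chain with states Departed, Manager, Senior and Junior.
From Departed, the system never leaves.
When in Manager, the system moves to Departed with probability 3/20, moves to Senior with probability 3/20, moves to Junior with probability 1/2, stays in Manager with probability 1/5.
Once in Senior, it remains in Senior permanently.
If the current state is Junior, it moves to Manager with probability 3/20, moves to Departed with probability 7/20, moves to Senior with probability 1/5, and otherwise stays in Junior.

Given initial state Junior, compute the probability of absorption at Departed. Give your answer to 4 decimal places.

0.6237

Let h(s) be the probability of absorption at Departed starting from transient state s. Then h(Departed) = 1 and h(Senior) = 0. By first-step analysis:
h(Manager) = 0.15·1 + 0.2·h(Manager) + 0.15·0 + 0.5·h(Junior)
h(Junior) = 0.35·1 + 0.15·h(Manager) + 0.2·0 + 0.3·h(Junior)
Solving: h(Manager) = 0.5773, h(Junior) = 0.6237.
Starting from Junior, the probability is 0.6237.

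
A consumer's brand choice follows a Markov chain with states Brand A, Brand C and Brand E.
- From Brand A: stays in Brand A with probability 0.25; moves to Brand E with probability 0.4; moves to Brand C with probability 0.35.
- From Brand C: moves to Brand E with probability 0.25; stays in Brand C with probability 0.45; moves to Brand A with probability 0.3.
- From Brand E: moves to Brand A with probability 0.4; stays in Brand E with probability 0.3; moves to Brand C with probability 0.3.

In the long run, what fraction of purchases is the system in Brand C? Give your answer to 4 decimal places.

Let the stationary distribution be π with π = πP and π_1 + π_2 + π_3 = 1.
π_1 = 0.25·π_1 + 0.3·π_2 + 0.4·π_3
π_2 = 0.35·π_1 + 0.45·π_2 + 0.3·π_3
Solving with the normalization constraint gives π = (0.3155, 0.3715, 0.3130).
So the stationary probability of Brand C is 0.3715.

0.3715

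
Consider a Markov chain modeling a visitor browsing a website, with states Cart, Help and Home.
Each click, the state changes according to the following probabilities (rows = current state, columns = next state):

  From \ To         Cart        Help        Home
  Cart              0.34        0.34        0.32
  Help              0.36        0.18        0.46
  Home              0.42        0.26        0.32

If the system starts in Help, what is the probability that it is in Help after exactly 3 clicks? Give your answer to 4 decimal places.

Propagate the distribution vector 3 clicks from Help.
After 0 clicks: (0.0000, 1.0000, 0.0000)
After 1 click: (0.3600, 0.1800, 0.4600)
After 2 clicks: (0.3804, 0.2744, 0.3452)
After 3 clicks: (0.3731, 0.2685, 0.3584)
P(in Help after 3 clicks) = 0.2685

0.2685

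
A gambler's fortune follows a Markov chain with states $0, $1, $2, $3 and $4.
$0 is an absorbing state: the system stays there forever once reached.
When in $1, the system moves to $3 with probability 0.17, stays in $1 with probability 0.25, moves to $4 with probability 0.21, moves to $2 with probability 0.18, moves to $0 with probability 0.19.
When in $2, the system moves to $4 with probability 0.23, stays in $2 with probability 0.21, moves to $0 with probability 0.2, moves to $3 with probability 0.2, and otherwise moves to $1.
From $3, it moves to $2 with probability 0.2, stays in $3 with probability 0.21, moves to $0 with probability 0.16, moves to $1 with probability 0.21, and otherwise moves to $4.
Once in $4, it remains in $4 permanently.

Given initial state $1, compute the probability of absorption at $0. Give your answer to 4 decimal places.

Let h(s) be the probability of absorption at $0 starting from transient state s. Then h($0) = 1 and h($4) = 0. By first-step analysis:
h($1) = 0.19·1 + 0.25·h($1) + 0.18·h($2) + 0.17·h($3) + 0.21·0
h($2) = 0.2·1 + 0.16·h($1) + 0.21·h($2) + 0.2·h($3) + 0.23·0
h($3) = 0.16·1 + 0.21·h($1) + 0.2·h($2) + 0.21·h($3) + 0.22·0
Solving: h($1) = 0.4637, h($2) = 0.4590, h($3) = 0.4420.
Starting from $1, the probability is 0.4637.

0.4637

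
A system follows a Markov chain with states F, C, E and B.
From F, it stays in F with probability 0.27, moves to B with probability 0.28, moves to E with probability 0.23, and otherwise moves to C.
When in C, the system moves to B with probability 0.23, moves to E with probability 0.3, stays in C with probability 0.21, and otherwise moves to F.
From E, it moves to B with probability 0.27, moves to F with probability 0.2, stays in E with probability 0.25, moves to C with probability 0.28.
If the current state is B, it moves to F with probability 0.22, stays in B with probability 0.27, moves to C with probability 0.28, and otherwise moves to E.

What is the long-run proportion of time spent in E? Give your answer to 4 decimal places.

0.2524

Let the stationary distribution be π with π = πP and π_1 + π_2 + π_3 + π_4 = 1.
π_1 = 0.27·π_1 + 0.26·π_2 + 0.2·π_3 + 0.22·π_4
π_2 = 0.22·π_1 + 0.21·π_2 + 0.28·π_3 + 0.28·π_4
π_3 = 0.23·π_1 + 0.3·π_2 + 0.25·π_3 + 0.23·π_4
Solving with the normalization constraint gives π = (0.2367, 0.2484, 0.2524, 0.2624).
So the stationary probability of E is 0.2524.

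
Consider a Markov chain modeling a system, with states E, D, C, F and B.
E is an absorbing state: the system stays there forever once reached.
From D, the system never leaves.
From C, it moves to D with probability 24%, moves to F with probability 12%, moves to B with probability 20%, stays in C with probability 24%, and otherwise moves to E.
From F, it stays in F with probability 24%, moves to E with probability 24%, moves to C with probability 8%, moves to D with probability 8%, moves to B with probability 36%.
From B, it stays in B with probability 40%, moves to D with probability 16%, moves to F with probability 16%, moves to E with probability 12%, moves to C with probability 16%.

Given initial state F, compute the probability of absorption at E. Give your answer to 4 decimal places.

Let h(s) be the probability of absorption at E starting from transient state s. Then h(E) = 1 and h(D) = 0. By first-step analysis:
h(C) = 0.2·1 + 0.24·0 + 0.24·h(C) + 0.12·h(F) + 0.2·h(B)
h(F) = 0.24·1 + 0.08·0 + 0.08·h(C) + 0.24·h(F) + 0.36·h(B)
h(B) = 0.12·1 + 0.16·0 + 0.16·h(C) + 0.16·h(F) + 0.4·h(B)
Solving: h(C) = 0.4865, h(F) = 0.5988, h(B) = 0.4894.
Starting from F, the probability is 0.5988.

0.5988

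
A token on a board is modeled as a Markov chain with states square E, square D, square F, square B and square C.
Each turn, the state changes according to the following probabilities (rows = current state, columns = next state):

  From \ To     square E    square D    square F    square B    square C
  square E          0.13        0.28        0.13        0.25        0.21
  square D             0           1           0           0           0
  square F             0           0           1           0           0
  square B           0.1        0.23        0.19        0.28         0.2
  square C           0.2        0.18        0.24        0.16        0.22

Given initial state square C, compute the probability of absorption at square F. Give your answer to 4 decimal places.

0.5057

Let h(s) be the probability of absorption at square F starting from transient state s. Then h(square F) = 1 and h(square D) = 0. By first-step analysis:
h(square E) = 0.13·h(square E) + 0.28·0 + 0.13·1 + 0.25·h(square B) + 0.21·h(square C)
h(square B) = 0.1·h(square E) + 0.23·0 + 0.19·1 + 0.28·h(square B) + 0.2·h(square C)
h(square C) = 0.2·h(square E) + 0.18·0 + 0.24·1 + 0.16·h(square B) + 0.22·h(square C)
Solving: h(square E) = 0.4038, h(square B) = 0.4604, h(square C) = 0.5057.
Starting from square C, the probability is 0.5057.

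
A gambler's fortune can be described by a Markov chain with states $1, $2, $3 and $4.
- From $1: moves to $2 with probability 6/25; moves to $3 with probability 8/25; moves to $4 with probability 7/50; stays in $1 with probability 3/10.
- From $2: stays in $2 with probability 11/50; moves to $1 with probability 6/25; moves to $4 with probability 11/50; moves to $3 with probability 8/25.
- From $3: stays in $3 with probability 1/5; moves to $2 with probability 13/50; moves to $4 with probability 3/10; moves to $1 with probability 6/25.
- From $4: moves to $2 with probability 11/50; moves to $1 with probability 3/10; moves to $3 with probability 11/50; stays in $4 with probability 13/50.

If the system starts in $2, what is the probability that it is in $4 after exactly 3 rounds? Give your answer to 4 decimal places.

0.2288

Propagate the distribution vector 3 rounds from $2.
After 0 rounds: (0.0000, 1.0000, 0.0000, 0.0000)
After 1 round: (0.2400, 0.2200, 0.3200, 0.2200)
After 2 rounds: (0.2676, 0.2376, 0.2596, 0.2352)
After 3 rounds: (0.2702, 0.2357, 0.2653, 0.2288)
P(in $4 after 3 rounds) = 0.2288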